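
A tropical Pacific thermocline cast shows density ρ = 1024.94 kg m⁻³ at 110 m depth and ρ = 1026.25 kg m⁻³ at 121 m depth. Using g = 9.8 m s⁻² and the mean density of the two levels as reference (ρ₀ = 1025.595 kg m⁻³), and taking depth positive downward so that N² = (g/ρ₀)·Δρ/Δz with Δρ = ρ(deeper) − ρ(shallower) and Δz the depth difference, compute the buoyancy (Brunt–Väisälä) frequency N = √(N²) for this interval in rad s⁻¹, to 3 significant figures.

Δρ = 1026.25 − 1024.94 = 1.31 kg m⁻³ over Δz = 121 − 110 = 11 m.
N² = (9.8/1025.595) × (1.31/11) = 1.1380 × 10⁻³ s⁻².
N = √(1.1380 × 10⁻³) = 0.033734 rad s⁻¹ ≈ 0.0337 rad s⁻¹.

0.0337 rad s⁻¹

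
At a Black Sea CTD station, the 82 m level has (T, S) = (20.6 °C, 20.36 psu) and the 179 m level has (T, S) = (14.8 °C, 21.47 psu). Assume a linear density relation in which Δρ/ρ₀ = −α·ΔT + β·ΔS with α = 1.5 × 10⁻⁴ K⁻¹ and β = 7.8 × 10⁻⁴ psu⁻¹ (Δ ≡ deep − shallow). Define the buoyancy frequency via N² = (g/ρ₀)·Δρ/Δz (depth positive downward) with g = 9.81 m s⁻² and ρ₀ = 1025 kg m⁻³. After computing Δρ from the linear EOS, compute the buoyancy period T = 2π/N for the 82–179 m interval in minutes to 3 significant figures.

ΔT = -5.8 K, ΔS = +1.11 psu (deep − shallow).
Δρ/ρ₀ = −αΔT + βΔS = 8.70 × 10⁻⁴ + 8.658 × 10⁻⁴ = 1.7358 × 10⁻³, so Δρ ≈ 1.779 kg m⁻³.
N² = (g/ρ₀)·Δρ/Δz = g·(Δρ/ρ₀)/Δz = 9.81 × 1.7358 × 10⁻³ / 97 = 1.7555 × 10⁻⁴ s⁻².
N = √(1.7555 × 10⁻⁴) = 0.013250 rad s⁻¹ → T = 2π/N = 474.20 s = 7.9033 min ≈ 7.90 min.

7.90 min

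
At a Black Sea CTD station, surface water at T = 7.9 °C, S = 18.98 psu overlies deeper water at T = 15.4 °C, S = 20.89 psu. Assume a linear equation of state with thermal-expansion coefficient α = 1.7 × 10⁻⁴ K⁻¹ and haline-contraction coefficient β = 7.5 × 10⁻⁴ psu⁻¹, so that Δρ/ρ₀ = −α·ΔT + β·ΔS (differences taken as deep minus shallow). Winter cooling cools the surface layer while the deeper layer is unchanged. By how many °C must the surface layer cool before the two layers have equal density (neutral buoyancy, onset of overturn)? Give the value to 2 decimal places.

0.93 °C

Neutral buoyancy requires Δρ = 0, i.e. −α(T_deep − T_surf′) + β(S_deep − S_surf) = 0.
T_surf′ = T_deep − (β/α)·ΔS = 15.4 − (7.5 × 10⁻⁴/1.7 × 10⁻⁴)·(+1.91) = 6.9735 °C.
Cooling required: 7.9 − (6.9735) = 0.9265 °C.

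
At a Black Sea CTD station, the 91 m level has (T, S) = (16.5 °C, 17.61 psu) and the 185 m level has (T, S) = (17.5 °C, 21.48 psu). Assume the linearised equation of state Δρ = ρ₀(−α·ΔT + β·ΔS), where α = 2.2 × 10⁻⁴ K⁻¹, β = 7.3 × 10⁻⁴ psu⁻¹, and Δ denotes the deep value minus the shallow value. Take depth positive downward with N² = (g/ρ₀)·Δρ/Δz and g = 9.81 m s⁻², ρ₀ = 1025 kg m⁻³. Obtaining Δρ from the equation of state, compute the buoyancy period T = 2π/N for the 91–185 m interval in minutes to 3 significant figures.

ΔT = +1.0 K, ΔS = +3.87 psu (deep − shallow).
Δρ/ρ₀ = −αΔT + βΔS = -2.20 × 10⁻⁴ + 2.8251 × 10⁻³ = 2.6051 × 10⁻³, so Δρ ≈ 2.670 kg m⁻³.
N² = (g/ρ₀)·Δρ/Δz = g·(Δρ/ρ₀)/Δz = 9.81 × 2.6051 × 10⁻³ / 94 = 2.7187 × 10⁻⁴ s⁻².
N = √(2.7187 × 10⁻⁴) = 0.016488 rad s⁻¹ → T = 2π/N = 381.08 s = 6.3513 min ≈ 6.35 min.

6.35 min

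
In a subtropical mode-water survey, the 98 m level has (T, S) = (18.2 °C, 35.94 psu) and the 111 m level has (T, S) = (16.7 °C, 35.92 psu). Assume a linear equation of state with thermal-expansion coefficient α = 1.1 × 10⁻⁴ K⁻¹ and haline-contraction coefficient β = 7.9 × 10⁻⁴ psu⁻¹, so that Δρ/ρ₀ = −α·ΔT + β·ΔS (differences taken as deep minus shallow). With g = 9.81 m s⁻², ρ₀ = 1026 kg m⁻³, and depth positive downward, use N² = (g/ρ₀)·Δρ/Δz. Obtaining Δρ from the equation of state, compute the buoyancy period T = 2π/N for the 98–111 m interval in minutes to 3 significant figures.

ΔT = -1.5 K, ΔS = -0.02 psu (deep − shallow).
Δρ/ρ₀ = −αΔT + βΔS = 1.65 × 10⁻⁴ − 1.58 × 10⁻⁵ = 1.492 × 10⁻⁴, so Δρ ≈ 0.1531 kg m⁻³.
N² = (g/ρ₀)·Δρ/Δz = g·(Δρ/ρ₀)/Δz = 9.81 × 1.492 × 10⁻⁴ / 13 = 1.1259 × 10⁻⁴ s⁻².
N = √(1.1259 × 10⁻⁴) = 0.010611 rad s⁻¹ → T = 2π/N = 592.14 s = 9.8690 min ≈ 9.87 min.

9.87 min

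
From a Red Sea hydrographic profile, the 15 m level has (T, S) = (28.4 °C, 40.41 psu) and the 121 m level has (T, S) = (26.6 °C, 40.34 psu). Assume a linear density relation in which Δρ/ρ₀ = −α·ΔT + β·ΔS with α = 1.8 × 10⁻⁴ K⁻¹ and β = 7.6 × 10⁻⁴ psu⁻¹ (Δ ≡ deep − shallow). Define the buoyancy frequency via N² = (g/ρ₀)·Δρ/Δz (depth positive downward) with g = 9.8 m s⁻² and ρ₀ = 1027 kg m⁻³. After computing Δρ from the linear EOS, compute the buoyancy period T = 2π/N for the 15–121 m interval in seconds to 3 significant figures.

1.26 × 10³ s

ΔT = -1.8 K, ΔS = -0.07 psu (deep − shallow).
Δρ/ρ₀ = −αΔT + βΔS = 3.24 × 10⁻⁴ − 5.32 × 10⁻⁵ = 2.708 × 10⁻⁴, so Δρ ≈ 0.2781 kg m⁻³.
N² = (g/ρ₀)·Δρ/Δz = g·(Δρ/ρ₀)/Δz = 9.8 × 2.708 × 10⁻⁴ / 106 = 2.5036 × 10⁻⁵ s⁻².
N = √(2.5036 × 10⁻⁵) = 5.0036 × 10⁻³ rad s⁻¹ → T = 2π/N = 1.2557 × 10³ s ≈ 1.26 × 10³ s.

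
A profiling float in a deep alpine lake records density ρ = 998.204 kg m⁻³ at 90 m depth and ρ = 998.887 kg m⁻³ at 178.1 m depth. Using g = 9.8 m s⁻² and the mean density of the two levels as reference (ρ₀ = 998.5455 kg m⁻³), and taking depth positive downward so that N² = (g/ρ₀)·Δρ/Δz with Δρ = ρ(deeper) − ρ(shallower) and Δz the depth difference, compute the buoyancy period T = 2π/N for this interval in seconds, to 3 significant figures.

Δρ = 998.887 − 998.204 = 0.683 kg m⁻³ over Δz = 178.1 − 90 = 88.1 m.
N² = (9.8/998.5455) × (0.683/88.1) = 7.6086 × 10⁻⁵ s⁻².
N = √(7.6086 × 10⁻⁵) = 8.7227 × 10⁻³ rad s⁻¹, so T = 2π/N = 720.33 s ≈ 720 s.

720 s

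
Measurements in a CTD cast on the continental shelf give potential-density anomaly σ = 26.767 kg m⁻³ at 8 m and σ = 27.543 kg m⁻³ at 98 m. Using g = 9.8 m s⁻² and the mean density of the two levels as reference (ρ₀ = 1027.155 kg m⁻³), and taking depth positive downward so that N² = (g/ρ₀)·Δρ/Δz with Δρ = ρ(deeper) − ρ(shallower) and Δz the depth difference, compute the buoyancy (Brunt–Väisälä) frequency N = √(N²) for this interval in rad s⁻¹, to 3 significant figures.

9.07 × 10⁻³ rad s⁻¹

Δρ = 1027.543 − 1026.767 = 0.776 kg m⁻³ over Δz = 98 − 8 = 90 m.
N² = (9.8/1027.155) × (0.776/90) = 8.2264 × 10⁻⁵ s⁻².
N = √(8.2264 × 10⁻⁵) = 9.0700 × 10⁻³ rad s⁻¹ ≈ 9.07 × 10⁻³ rad s⁻¹.
A positive N² confirms static stability across the interval.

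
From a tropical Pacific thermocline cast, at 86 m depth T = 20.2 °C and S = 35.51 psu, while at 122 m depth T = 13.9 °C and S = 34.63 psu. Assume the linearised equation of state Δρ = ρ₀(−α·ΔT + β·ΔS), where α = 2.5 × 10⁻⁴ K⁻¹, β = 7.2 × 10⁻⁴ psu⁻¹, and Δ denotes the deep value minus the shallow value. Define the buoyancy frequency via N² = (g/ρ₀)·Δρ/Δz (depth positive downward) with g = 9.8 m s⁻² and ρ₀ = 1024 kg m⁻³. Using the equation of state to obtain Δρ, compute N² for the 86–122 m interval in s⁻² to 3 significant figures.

2.56 × 10⁻⁴ s⁻²

ΔT = -6.3 K, ΔS = -0.88 psu (deep − shallow).
Δρ/ρ₀ = −αΔT + βΔS = 1.575 × 10⁻³ − 6.336 × 10⁻⁴ = 9.414 × 10⁻⁴, so Δρ ≈ 0.9640 kg m⁻³.
N² = (g/ρ₀)·Δρ/Δz = g·(Δρ/ρ₀)/Δz = 9.8 × 9.414 × 10⁻⁴ / 36 = 2.5627 × 10⁻⁴ s⁻² ≈ 2.56 × 10⁻⁴ s⁻².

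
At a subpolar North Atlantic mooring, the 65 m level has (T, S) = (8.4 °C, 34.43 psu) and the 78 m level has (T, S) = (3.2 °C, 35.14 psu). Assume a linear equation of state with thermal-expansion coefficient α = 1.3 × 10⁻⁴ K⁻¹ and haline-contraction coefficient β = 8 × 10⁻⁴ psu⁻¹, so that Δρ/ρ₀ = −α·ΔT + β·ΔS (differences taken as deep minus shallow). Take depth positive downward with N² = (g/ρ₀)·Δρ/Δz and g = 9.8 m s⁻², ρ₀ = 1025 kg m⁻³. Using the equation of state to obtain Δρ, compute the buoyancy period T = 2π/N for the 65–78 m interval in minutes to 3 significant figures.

3.42 min

ΔT = -5.2 K, ΔS = +0.71 psu (deep − shallow).
Δρ/ρ₀ = −αΔT + βΔS = 6.76 × 10⁻⁴ + 5.68 × 10⁻⁴ = 1.244 × 10⁻³, so Δρ ≈ 1.275 kg m⁻³.
N² = (g/ρ₀)·Δρ/Δz = g·(Δρ/ρ₀)/Δz = 9.8 × 1.244 × 10⁻³ / 13 = 9.3778 × 10⁻⁴ s⁻².
N = √(9.3778 × 10⁻⁴) = 0.030623 rad s⁻¹ → T = 2π/N = 205.18 s = 3.4197 min ≈ 3.42 min.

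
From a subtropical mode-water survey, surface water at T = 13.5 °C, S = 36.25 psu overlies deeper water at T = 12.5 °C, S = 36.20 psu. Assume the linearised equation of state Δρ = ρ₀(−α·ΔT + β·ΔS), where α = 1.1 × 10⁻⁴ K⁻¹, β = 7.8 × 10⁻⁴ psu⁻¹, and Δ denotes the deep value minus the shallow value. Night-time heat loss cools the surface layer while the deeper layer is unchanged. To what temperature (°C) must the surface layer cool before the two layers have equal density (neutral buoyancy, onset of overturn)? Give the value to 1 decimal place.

Neutral buoyancy requires Δρ = 0, i.e. −α(T_deep − T_surf′) + β(S_deep − S_surf) = 0.
T_surf′ = T_deep − (β/α)·ΔS = 12.5 − (7.8 × 10⁻⁴/1.1 × 10⁻⁴)·(-0.05) = 12.855 °C.
Cooling required: 13.5 − (12.855) = 0.645 °C.

12.9 °C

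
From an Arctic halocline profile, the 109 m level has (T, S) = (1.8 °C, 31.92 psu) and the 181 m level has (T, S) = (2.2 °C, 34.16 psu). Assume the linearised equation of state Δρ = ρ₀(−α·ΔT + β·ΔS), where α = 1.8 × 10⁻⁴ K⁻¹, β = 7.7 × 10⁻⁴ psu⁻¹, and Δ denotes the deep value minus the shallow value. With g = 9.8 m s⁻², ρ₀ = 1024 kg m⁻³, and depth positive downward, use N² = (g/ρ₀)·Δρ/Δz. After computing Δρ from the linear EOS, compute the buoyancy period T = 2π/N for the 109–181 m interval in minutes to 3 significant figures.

6.98 min

ΔT = +0.4 K, ΔS = +2.24 psu (deep − shallow).
Δρ/ρ₀ = −αΔT + βΔS = -7.20 × 10⁻⁵ + 1.7248 × 10⁻³ = 1.6528 × 10⁻³, so Δρ ≈ 1.692 kg m⁻³.
N² = (g/ρ₀)·Δρ/Δz = g·(Δρ/ρ₀)/Δz = 9.8 × 1.6528 × 10⁻³ / 72 = 2.2496 × 10⁻⁴ s⁻².
N = √(2.2496 × 10⁻⁴) = 0.014999 rad s⁻¹ → T = 2π/N = 418.91 s = 6.9818 min ≈ 6.98 min.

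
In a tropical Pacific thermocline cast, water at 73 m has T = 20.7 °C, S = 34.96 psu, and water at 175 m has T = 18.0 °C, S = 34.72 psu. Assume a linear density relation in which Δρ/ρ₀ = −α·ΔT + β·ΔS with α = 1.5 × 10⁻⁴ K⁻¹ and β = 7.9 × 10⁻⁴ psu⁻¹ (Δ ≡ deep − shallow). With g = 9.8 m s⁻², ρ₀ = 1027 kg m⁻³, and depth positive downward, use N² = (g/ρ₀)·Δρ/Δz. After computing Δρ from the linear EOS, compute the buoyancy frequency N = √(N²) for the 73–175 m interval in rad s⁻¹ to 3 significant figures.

4.55 × 10⁻³ rad s⁻¹

ΔT = -2.7 K, ΔS = -0.24 psu (deep − shallow).
Δρ/ρ₀ = −αΔT + βΔS = 4.05 × 10⁻⁴ − 1.896 × 10⁻⁴ = 2.154 × 10⁻⁴, so Δρ ≈ 0.2212 kg m⁻³.
N² = (g/ρ₀)·Δρ/Δz = g·(Δρ/ρ₀)/Δz = 9.8 × 2.154 × 10⁻⁴ / 102 = 2.0695 × 10⁻⁵ s⁻².
N = √(2.0695 × 10⁻⁵) = 4.5492 × 10⁻³ rad s⁻¹ ≈ 4.55 × 10⁻³ rad s⁻¹.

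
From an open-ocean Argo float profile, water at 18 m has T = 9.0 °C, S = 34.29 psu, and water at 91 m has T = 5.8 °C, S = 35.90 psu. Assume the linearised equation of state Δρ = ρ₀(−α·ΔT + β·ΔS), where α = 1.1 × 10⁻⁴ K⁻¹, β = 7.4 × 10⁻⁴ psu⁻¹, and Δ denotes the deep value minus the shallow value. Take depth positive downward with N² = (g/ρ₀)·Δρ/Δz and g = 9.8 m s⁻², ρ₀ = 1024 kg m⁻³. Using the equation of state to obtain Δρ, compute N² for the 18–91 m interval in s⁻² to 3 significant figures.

2.07 × 10⁻⁴ s⁻²

ΔT = -3.2 K, ΔS = +1.61 psu (deep − shallow).
Δρ/ρ₀ = −αΔT + βΔS = 3.52 × 10⁻⁴ + 1.1914 × 10⁻³ = 1.5434 × 10⁻³, so Δρ ≈ 1.580 kg m⁻³.
N² = (g/ρ₀)·Δρ/Δz = g·(Δρ/ρ₀)/Δz = 9.8 × 1.5434 × 10⁻³ / 73 = 2.0720 × 10⁻⁴ s⁻² ≈ 2.07 × 10⁻⁴ s⁻².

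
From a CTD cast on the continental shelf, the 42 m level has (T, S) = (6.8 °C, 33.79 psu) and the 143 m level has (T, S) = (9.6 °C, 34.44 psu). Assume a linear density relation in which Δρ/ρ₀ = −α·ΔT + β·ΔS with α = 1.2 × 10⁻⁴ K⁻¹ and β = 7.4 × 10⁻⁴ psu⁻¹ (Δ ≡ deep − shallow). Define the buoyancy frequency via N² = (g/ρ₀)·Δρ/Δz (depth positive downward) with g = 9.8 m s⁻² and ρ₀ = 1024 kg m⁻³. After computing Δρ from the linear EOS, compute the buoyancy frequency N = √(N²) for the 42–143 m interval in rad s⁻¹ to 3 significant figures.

3.75 × 10⁻³ rad s⁻¹

ΔT = +2.8 K, ΔS = +0.65 psu (deep − shallow).
Δρ/ρ₀ = −αΔT + βΔS = -3.36 × 10⁻⁴ + 4.81 × 10⁻⁴ = 1.45 × 10⁻⁴, so Δρ ≈ 0.1485 kg m⁻³.
N² = (g/ρ₀)·Δρ/Δz = g·(Δρ/ρ₀)/Δz = 9.8 × 1.45 × 10⁻⁴ / 101 = 1.4069 × 10⁻⁵ s⁻².
N = √(1.4069 × 10⁻⁵) = 3.7509 × 10⁻³ rad s⁻¹ ≈ 3.75 × 10⁻³ rad s⁻¹.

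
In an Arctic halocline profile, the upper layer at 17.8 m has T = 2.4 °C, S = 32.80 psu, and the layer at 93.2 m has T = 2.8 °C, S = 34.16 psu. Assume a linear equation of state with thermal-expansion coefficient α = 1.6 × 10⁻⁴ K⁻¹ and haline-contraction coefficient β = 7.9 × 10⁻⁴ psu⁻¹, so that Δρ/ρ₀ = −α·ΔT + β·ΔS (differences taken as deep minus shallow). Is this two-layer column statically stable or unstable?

stable

ΔT = 2.8 − 2.4 = +0.4 K and ΔS = 34.16 − 32.80 = +1.36 psu (deep − shallow).
−αΔT = -6.40 × 10⁻⁵; βΔS = 1.0744 × 10⁻³; sum Δρ/ρ₀ = 1.0104 × 10⁻³.
Δρ/ρ₀ > 0, so Δρ > 0: deeper water is denser → statically stable.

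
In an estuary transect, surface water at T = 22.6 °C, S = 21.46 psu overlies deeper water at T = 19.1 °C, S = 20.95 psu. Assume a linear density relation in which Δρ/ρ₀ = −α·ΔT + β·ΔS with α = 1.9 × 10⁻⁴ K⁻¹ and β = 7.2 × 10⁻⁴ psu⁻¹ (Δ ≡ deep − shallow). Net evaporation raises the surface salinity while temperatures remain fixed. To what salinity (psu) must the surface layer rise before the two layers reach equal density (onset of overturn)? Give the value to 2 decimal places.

Neutral buoyancy requires −α(T_deep − T_surf) + β(S_deep − S_surf′) = 0.
S_surf′ = S_deep − (α/β)·ΔT = 20.95 − (1.9 × 10⁻⁴/7.2 × 10⁻⁴)·(-3.5) = 21.8736 psu.
Increase required: 21.8736 − 21.46 = 0.4136 psu.

21.87 psu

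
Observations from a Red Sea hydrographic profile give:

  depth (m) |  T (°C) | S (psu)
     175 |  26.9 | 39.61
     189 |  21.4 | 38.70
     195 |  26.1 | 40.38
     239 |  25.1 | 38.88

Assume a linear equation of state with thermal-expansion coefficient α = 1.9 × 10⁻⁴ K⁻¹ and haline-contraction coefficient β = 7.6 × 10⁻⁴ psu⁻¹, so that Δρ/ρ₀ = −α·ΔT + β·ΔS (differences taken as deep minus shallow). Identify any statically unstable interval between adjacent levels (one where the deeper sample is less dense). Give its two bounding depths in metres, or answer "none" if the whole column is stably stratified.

Evaluate Δρ/ρ₀ = −αΔT + βΔS across each adjacent pair:
  175–189 m: −αΔT+βΔS = −(1.9 × 10⁻⁴)(-5.5)+(7.6 × 10⁻⁴)(-0.91) = 3.5 × 10⁻⁴ → stable
  189–195 m: −αΔT+βΔS = −(1.9 × 10⁻⁴)(+4.7)+(7.6 × 10⁻⁴)(+1.68) = 3.8 × 10⁻⁴ → stable
  195–239 m: −αΔT+βΔS = −(1.9 × 10⁻⁴)(-1.0)+(7.6 × 10⁻⁴)(-1.50) = -9.5 × 10⁻⁴ → UNSTABLE
The 195–239 m interval has Δρ < 0: lighter water underlies denser water.

195–239 m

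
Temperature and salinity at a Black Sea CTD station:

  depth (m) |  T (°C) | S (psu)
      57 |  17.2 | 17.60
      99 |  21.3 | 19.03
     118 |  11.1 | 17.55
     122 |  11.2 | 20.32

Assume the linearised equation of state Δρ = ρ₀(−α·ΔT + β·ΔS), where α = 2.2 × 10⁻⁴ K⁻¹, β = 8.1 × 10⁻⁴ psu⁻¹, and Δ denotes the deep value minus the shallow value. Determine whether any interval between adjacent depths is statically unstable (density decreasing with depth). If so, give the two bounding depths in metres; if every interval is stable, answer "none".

Evaluate Δρ/ρ₀ = −αΔT + βΔS across each adjacent pair:
  57–99 m: −αΔT+βΔS = −(2.2 × 10⁻⁴)(+4.1)+(8.1 × 10⁻⁴)(+1.43) = 2.6 × 10⁻⁴ → stable
  99–118 m: −αΔT+βΔS = −(2.2 × 10⁻⁴)(-10.2)+(8.1 × 10⁻⁴)(-1.48) = 1.0 × 10⁻³ → stable
  118–122 m: −αΔT+βΔS = −(2.2 × 10⁻⁴)(+0.1)+(8.1 × 10⁻⁴)(+2.77) = 2.2 × 10⁻³ → stable
Every interval has Δρ > 0: the column is stably stratified throughout.

none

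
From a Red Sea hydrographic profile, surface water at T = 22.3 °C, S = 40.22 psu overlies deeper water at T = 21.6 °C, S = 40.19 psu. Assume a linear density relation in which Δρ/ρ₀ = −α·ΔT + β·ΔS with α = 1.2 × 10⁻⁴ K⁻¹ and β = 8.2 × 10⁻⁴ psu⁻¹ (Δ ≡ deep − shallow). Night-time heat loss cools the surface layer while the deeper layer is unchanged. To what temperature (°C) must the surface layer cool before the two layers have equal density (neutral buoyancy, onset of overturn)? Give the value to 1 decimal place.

Neutral buoyancy requires Δρ = 0, i.e. −α(T_deep − T_surf′) + β(S_deep − S_surf) = 0.
T_surf′ = T_deep − (β/α)·ΔS = 21.6 − (8.2 × 10⁻⁴/1.2 × 10⁻⁴)·(-0.03) = 21.805 °C.
Cooling required: 22.3 − (21.805) = 0.495 °C.

21.8 °C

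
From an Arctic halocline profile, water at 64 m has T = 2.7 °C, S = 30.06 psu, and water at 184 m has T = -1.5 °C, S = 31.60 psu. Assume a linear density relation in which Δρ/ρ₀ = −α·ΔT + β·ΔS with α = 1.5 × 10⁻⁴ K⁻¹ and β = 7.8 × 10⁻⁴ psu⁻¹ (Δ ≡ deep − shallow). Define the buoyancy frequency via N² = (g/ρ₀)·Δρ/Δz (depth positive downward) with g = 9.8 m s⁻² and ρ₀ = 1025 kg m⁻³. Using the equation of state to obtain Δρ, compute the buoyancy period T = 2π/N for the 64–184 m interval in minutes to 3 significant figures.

8.56 min

ΔT = -4.2 K, ΔS = +1.54 psu (deep − shallow).
Δρ/ρ₀ = −αΔT + βΔS = 6.30 × 10⁻⁴ + 1.2012 × 10⁻³ = 1.8312 × 10⁻³, so Δρ ≈ 1.877 kg m⁻³.
N² = (g/ρ₀)·Δρ/Δz = g·(Δρ/ρ₀)/Δz = 9.8 × 1.8312 × 10⁻³ / 120 = 1.4955 × 10⁻⁴ s⁻².
N = √(1.4955 × 10⁻⁴) = 0.012229 rad s⁻¹ → T = 2π/N = 513.79 s = 8.5632 min ≈ 8.56 min.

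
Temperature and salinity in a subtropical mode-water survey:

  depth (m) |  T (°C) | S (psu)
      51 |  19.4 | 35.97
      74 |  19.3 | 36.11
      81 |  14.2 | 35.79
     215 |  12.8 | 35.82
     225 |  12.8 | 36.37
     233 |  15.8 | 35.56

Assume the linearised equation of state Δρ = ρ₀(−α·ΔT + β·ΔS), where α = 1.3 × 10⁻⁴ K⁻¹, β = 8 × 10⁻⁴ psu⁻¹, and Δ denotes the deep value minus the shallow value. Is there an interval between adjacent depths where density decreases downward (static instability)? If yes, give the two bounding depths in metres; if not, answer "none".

Evaluate Δρ/ρ₀ = −αΔT + βΔS across each adjacent pair:
  51–74 m: −αΔT+βΔS = −(1.3 × 10⁻⁴)(-0.1)+(8 × 10⁻⁴)(+0.14) = 1.3 × 10⁻⁴ → stable
  74–81 m: −αΔT+βΔS = −(1.3 × 10⁻⁴)(-5.1)+(8 × 10⁻⁴)(-0.32) = 4.1 × 10⁻⁴ → stable
  81–215 m: −αΔT+βΔS = −(1.3 × 10⁻⁴)(-1.4)+(8 × 10⁻⁴)(+0.03) = 2.1 × 10⁻⁴ → stable
  215–225 m: −αΔT+βΔS = −(1.3 × 10⁻⁴)(+0.0)+(8 × 10⁻⁴)(+0.55) = 4.4 × 10⁻⁴ → stable
  225–233 m: −αΔT+βΔS = −(1.3 × 10⁻⁴)(+3.0)+(8 × 10⁻⁴)(-0.81) = -1.0 × 10⁻³ → UNSTABLE
The 225–233 m interval has Δρ < 0: lighter water underlies denser water.

225–233 m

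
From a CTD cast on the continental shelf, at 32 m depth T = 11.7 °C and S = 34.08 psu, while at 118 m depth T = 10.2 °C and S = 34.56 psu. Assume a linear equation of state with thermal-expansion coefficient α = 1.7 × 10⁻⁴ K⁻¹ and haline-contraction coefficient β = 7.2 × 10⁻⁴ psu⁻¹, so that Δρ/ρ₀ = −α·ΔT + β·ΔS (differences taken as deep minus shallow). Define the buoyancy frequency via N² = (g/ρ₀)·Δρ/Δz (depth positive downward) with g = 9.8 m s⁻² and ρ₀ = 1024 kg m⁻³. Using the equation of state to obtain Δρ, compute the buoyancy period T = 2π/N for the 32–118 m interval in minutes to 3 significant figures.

12.7 min

ΔT = -1.5 K, ΔS = +0.48 psu (deep − shallow).
Δρ/ρ₀ = −αΔT + βΔS = 2.55 × 10⁻⁴ + 3.456 × 10⁻⁴ = 6.006 × 10⁻⁴, so Δρ ≈ 0.6150 kg m⁻³.
N² = (g/ρ₀)·Δρ/Δz = g·(Δρ/ρ₀)/Δz = 9.8 × 6.006 × 10⁻⁴ / 86 = 6.8440 × 10⁻⁵ s⁻².
N = √(6.8440 × 10⁻⁵) = 8.2728 × 10⁻³ rad s⁻¹ → T = 2π/N = 759.50 s = 12.658 min ≈ 12.7 min.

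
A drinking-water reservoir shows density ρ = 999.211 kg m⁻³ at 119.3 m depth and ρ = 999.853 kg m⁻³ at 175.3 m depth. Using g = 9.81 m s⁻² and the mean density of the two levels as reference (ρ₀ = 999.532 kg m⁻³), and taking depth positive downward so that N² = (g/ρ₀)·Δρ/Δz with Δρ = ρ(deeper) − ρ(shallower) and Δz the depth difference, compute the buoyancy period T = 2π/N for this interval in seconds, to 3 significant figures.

Δρ = 999.853 − 999.211 = 0.642 kg m⁻³ over Δz = 175.3 − 119.3 = 56 m.
N² = (9.81/999.532) × (0.642/56) = 1.1252 × 10⁻⁴ s⁻².
N = √(1.1252 × 10⁻⁴) = 0.010608 rad s⁻¹, so T = 2π/N = 592.31 s ≈ 592 s.
N² > 0, so the interval is statically stable.

592 s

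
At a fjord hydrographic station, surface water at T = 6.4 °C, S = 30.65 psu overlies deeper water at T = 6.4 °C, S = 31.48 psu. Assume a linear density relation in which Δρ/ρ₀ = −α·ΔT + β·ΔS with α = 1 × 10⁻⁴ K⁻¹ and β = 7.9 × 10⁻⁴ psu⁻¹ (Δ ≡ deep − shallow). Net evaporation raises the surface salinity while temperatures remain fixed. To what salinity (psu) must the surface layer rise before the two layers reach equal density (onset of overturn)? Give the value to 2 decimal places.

Neutral buoyancy requires −α(T_deep − T_surf) + β(S_deep − S_surf′) = 0.
S_surf′ = S_deep − (α/β)·ΔT = 31.48 − (1 × 10⁻⁴/7.9 × 10⁻⁴)·(+0.0) = 31.4800 psu.
Increase required: 31.4800 − 30.65 = 0.8300 psu.

31.48 psu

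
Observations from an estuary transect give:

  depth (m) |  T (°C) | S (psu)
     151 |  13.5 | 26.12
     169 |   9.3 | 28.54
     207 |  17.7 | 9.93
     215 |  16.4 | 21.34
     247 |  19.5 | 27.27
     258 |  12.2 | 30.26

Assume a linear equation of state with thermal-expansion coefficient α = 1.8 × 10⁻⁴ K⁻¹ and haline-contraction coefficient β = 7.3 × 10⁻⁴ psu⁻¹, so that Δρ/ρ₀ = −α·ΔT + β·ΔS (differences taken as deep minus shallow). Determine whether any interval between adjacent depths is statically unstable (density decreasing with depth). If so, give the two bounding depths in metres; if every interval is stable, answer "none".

Evaluate Δρ/ρ₀ = −αΔT + βΔS across each adjacent pair:
  151–169 m: −αΔT+βΔS = −(1.8 × 10⁻⁴)(-4.2)+(7.3 × 10⁻⁴)(+2.42) = 2.5 × 10⁻³ → stable
  169–207 m: −αΔT+βΔS = −(1.8 × 10⁻⁴)(+8.4)+(7.3 × 10⁻⁴)(-18.61) = -0.015 → UNSTABLE
  207–215 m: −αΔT+βΔS = −(1.8 × 10⁻⁴)(-1.3)+(7.3 × 10⁻⁴)(+11.41) = 8.6 × 10⁻³ → stable
  215–247 m: −αΔT+βΔS = −(1.8 × 10⁻⁴)(+3.1)+(7.3 × 10⁻⁴)(+5.93) = 3.8 × 10⁻³ → stable
  247–258 m: −αΔT+βΔS = −(1.8 × 10⁻⁴)(-7.3)+(7.3 × 10⁻⁴)(+2.99) = 3.5 × 10⁻³ → stable
The 169–207 m interval has Δρ < 0: lighter water underlies denser water.

169–207 m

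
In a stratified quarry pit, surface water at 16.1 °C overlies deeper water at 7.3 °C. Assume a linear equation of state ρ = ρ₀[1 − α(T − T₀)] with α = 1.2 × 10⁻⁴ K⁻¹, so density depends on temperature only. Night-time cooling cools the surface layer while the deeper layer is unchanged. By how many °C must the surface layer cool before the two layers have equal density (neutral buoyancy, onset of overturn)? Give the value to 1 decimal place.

8.8 °C

With temperature the only control, equal density requires T_surf′ = T_deep.
T_surf′ = 7.3 °C.
Cooling required: 16.1 − 7.3 = 8.8 °C.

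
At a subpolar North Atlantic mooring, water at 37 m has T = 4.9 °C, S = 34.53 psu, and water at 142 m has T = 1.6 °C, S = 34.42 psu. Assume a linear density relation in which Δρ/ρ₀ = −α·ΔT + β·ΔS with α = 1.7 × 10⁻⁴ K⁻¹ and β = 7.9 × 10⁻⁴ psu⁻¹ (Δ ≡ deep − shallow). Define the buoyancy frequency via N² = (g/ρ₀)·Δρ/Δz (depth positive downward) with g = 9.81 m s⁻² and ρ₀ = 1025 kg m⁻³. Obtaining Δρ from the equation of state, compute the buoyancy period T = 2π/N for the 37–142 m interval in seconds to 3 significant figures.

ΔT = -3.3 K, ΔS = -0.11 psu (deep − shallow).
Δρ/ρ₀ = −αΔT + βΔS = 5.61 × 10⁻⁴ − 8.69 × 10⁻⁵ = 4.741 × 10⁻⁴, so Δρ ≈ 0.4860 kg m⁻³.
N² = (g/ρ₀)·Δρ/Δz = g·(Δρ/ρ₀)/Δz = 9.81 × 4.741 × 10⁻⁴ / 105 = 4.4294 × 10⁻⁵ s⁻².
N = √(4.4294 × 10⁻⁵) = 6.6554 × 10⁻³ rad s⁻¹ → T = 2π/N = 944.07 s ≈ 944 s.

944 s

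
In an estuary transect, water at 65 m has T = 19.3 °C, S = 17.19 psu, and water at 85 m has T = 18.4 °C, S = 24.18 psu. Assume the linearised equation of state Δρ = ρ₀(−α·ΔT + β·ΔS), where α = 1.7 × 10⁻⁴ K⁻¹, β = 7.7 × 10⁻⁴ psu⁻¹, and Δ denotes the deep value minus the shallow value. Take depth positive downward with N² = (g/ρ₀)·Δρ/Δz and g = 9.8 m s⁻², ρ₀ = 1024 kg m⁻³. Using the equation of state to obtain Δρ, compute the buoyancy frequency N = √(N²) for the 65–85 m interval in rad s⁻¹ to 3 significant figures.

ΔT = -0.9 K, ΔS = +6.99 psu (deep − shallow).
Δρ/ρ₀ = −αΔT + βΔS = 1.53 × 10⁻⁴ + 5.3823 × 10⁻³ = 5.5353 × 10⁻³, so Δρ ≈ 5.668 kg m⁻³.
N² = (g/ρ₀)·Δρ/Δz = g·(Δρ/ρ₀)/Δz = 9.8 × 5.5353 × 10⁻³ / 20 = 2.7123 × 10⁻³ s⁻².
N = √(2.7123 × 10⁻³) = 0.052080 rad s⁻¹ ≈ 0.0521 rad s⁻¹.

0.0521 rad s⁻¹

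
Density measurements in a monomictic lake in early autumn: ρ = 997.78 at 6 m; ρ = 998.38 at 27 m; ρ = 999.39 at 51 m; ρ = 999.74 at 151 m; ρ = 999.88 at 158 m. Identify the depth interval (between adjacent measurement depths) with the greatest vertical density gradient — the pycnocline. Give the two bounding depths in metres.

Compute the density gradient over each adjacent pair:
  6–27 m: Δρ/Δz = 0.60/21 = 0.029 kg m⁻⁴
  27–51 m: Δρ/Δz = 1.01/24 = 0.042 kg m⁻⁴
  51–151 m: Δρ/Δz = 0.35/100 = 3.5 × 10⁻³ kg m⁻⁴
  151–158 m: Δρ/Δz = 0.14/7 = 0.020 kg m⁻⁴
The largest gradient is in the 27–51 m interval — the pycnocline.

27–51 m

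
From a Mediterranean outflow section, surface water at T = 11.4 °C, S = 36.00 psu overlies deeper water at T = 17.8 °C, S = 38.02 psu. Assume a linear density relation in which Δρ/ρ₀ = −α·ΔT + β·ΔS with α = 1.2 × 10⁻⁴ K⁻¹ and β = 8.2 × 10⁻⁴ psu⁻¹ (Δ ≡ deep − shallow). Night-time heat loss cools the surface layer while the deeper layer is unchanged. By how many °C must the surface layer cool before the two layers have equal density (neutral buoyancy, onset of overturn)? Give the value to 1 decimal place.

Neutral buoyancy requires Δρ = 0, i.e. −α(T_deep − T_surf′) + β(S_deep − S_surf) = 0.
T_surf′ = T_deep − (β/α)·ΔS = 17.8 − (8.2 × 10⁻⁴/1.2 × 10⁻⁴)·(+2.02) = 3.997 °C.
Cooling required: 11.4 − (3.997) = 7.403 °C.

7.4 °C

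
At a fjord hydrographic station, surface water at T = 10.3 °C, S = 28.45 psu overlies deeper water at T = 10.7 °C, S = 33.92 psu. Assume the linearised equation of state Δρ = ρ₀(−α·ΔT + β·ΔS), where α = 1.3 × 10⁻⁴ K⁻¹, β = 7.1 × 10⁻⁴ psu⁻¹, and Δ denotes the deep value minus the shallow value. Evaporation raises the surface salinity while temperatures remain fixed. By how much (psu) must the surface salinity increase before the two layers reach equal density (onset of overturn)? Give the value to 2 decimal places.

Neutral buoyancy requires −α(T_deep − T_surf) + β(S_deep − S_surf′) = 0.
S_surf′ = S_deep − (α/β)·ΔT = 33.92 − (1.3 × 10⁻⁴/7.1 × 10⁻⁴)·(+0.4) = 33.8468 psu.
Increase required: 33.8468 − 28.45 = 5.3968 psu.

5.40 psu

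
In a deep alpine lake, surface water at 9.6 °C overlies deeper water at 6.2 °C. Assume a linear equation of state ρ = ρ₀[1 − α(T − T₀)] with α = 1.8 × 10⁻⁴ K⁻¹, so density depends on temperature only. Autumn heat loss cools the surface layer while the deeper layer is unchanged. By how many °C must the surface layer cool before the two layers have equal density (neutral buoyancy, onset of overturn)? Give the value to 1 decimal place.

With temperature the only control, equal density requires T_surf′ = T_deep.
T_surf′ = 6.2 °C.
Cooling required: 9.6 − 6.2 = 3.4 °C.

3.4 °C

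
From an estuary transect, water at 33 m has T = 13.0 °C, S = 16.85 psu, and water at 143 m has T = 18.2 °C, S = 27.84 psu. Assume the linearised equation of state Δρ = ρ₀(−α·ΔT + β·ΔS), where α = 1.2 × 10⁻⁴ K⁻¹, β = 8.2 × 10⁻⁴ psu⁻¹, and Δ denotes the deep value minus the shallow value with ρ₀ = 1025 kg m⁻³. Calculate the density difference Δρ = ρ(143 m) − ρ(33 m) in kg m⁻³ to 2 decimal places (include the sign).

+8.60 kg m⁻³

ΔT = +5.2 K, ΔS = +10.99 psu (deep − shallow).
Δρ/ρ₀ = −(1.2 × 10⁻⁴)(+5.2) + (8.2 × 10⁻⁴)(+10.99) = 8.3878 × 10⁻³.
Δρ = 1025 × (8.3878 × 10⁻³) = +8.60 kg m⁻³.
Positive Δρ: denser below, stable.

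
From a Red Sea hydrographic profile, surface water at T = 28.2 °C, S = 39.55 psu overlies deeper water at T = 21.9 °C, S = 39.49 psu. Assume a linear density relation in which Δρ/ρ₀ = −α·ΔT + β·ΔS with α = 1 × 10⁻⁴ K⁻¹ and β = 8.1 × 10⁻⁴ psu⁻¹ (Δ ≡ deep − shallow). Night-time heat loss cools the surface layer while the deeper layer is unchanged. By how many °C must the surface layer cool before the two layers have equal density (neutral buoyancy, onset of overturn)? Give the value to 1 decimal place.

5.8 °C

Neutral buoyancy requires Δρ = 0, i.e. −α(T_deep − T_surf′) + β(S_deep − S_surf) = 0.
T_surf′ = T_deep − (β/α)·ΔS = 21.9 − (8.1 × 10⁻⁴/1 × 10⁻⁴)·(-0.06) = 22.386 °C.
Cooling required: 28.2 − (22.386) = 5.814 °C.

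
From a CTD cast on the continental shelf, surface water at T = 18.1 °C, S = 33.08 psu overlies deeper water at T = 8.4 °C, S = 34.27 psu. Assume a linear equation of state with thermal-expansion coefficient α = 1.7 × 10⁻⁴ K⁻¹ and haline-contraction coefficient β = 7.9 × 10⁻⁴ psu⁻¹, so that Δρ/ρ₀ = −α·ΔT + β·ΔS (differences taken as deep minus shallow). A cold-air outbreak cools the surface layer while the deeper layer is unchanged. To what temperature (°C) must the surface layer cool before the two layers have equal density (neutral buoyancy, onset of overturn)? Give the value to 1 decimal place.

2.9 °C

Neutral buoyancy requires Δρ = 0, i.e. −α(T_deep − T_surf′) + β(S_deep − S_surf) = 0.
T_surf′ = T_deep − (β/α)·ΔS = 8.4 − (7.9 × 10⁻⁴/1.7 × 10⁻⁴)·(+1.19) = 2.870 °C.
Cooling required: 18.1 − (2.870) = 15.230 °C.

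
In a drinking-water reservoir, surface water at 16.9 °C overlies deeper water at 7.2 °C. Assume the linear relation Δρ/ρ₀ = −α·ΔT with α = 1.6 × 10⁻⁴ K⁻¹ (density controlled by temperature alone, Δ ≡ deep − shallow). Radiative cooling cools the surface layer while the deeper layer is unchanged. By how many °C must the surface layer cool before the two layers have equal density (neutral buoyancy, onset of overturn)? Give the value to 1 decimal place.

9.7 °C

With temperature the only control, equal density requires T_surf′ = T_deep.
T_surf′ = 7.2 °C.
Cooling required: 16.9 − 7.2 = 9.7 °C.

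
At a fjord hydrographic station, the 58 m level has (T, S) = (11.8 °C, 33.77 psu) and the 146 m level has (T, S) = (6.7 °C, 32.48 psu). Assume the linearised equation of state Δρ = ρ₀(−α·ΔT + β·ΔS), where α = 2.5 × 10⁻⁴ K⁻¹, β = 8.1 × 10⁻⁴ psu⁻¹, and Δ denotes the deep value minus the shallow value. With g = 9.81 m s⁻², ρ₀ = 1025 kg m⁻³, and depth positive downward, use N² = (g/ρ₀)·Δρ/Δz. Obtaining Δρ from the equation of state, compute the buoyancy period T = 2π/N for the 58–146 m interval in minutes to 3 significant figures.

20.7 min

ΔT = -5.1 K, ΔS = -1.29 psu (deep − shallow).
Δρ/ρ₀ = −αΔT + βΔS = 1.275 × 10⁻³ − 1.0449 × 10⁻³ = 2.301 × 10⁻⁴, so Δρ ≈ 0.2359 kg m⁻³.
N² = (g/ρ₀)·Δρ/Δz = g·(Δρ/ρ₀)/Δz = 9.81 × 2.301 × 10⁻⁴ / 88 = 2.5651 × 10⁻⁵ s⁻².
N = √(2.5651 × 10⁻⁵) = 5.0647 × 10⁻³ rad s⁻¹ → T = 2π/N = 1.2406 × 10³ s = 20.677 min ≈ 20.7 min.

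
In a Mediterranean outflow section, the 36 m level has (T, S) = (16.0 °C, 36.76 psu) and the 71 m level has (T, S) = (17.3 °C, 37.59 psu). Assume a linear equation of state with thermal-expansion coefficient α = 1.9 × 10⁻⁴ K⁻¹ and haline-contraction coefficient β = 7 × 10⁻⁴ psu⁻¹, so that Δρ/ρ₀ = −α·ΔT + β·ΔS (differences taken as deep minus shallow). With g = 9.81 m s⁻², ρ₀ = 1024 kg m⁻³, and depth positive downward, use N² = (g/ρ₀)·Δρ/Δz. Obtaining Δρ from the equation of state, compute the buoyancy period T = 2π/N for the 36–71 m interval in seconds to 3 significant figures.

649 s

ΔT = +1.3 K, ΔS = +0.83 psu (deep − shallow).
Δρ/ρ₀ = −αΔT + βΔS = -2.47 × 10⁻⁴ + 5.81 × 10⁻⁴ = 3.34 × 10⁻⁴, so Δρ ≈ 0.3420 kg m⁻³.
N² = (g/ρ₀)·Δρ/Δz = g·(Δρ/ρ₀)/Δz = 9.81 × 3.34 × 10⁻⁴ / 35 = 9.3615 × 10⁻⁵ s⁻².
N = √(9.3615 × 10⁻⁵) = 9.6755 × 10⁻³ rad s⁻¹ → T = 2π/N = 649.39 s ≈ 649 s.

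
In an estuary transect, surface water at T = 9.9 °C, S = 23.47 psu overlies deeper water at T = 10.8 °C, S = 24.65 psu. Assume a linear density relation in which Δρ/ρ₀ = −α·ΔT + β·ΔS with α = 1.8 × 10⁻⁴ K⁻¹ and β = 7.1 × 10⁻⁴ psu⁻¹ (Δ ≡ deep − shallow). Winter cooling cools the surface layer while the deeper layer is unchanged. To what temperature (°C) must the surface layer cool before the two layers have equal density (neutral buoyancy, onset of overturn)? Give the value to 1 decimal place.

6.1 °C

Neutral buoyancy requires Δρ = 0, i.e. −α(T_deep − T_surf′) + β(S_deep − S_surf) = 0.
T_surf′ = T_deep − (β/α)·ΔS = 10.8 − (7.1 × 10⁻⁴/1.8 × 10⁻⁴)·(+1.18) = 6.146 °C.
Cooling required: 9.9 − (6.146) = 3.754 °C.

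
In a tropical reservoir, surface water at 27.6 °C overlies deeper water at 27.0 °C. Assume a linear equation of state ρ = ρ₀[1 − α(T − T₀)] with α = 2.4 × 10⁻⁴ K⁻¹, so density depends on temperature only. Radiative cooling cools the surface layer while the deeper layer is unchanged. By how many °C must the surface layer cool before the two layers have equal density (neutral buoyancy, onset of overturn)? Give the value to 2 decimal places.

0.60 °C

With temperature the only control, equal density requires T_surf′ = T_deep.
T_surf′ = 27.0 °C.
Cooling required: 27.6 − 27.0 = 0.60 °C.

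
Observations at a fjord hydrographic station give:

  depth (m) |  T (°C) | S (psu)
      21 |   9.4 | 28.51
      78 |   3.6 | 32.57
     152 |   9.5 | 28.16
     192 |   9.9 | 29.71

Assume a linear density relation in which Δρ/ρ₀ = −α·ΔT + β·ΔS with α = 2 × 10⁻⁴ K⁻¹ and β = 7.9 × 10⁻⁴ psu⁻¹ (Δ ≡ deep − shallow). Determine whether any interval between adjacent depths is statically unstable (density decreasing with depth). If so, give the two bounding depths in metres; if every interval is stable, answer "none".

78–152 m

Evaluate Δρ/ρ₀ = −αΔT + βΔS across each adjacent pair:
  21–78 m: −αΔT+βΔS = −(2 × 10⁻⁴)(-5.8)+(7.9 × 10⁻⁴)(+4.06) = 4.4 × 10⁻³ → stable
  78–152 m: −αΔT+βΔS = −(2 × 10⁻⁴)(+5.9)+(7.9 × 10⁻⁴)(-4.41) = -4.7 × 10⁻³ → UNSTABLE
  152–192 m: −αΔT+βΔS = −(2 × 10⁻⁴)(+0.4)+(7.9 × 10⁻⁴)(+1.55) = 1.1 × 10⁻³ → stable
The 78–152 m interval has Δρ < 0: lighter water underlies denser water.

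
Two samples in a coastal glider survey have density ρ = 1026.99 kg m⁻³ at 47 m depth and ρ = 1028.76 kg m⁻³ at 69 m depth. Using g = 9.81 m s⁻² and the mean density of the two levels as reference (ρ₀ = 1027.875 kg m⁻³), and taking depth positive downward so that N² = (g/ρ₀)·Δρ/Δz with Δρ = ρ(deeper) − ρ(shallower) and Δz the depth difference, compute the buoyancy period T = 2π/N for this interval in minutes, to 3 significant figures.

3.78 min

Δρ = 1028.76 − 1026.99 = 1.77 kg m⁻³ over Δz = 69 − 47 = 22 m.
N² = (9.81/1027.875) × (1.77/22) = 7.6786 × 10⁻⁴ s⁻².
N = √(7.6786 × 10⁻⁴) = 0.027710 rad s⁻¹, so T = 2π/N = 226.75 s = 3.7792 min ≈ 3.78 min.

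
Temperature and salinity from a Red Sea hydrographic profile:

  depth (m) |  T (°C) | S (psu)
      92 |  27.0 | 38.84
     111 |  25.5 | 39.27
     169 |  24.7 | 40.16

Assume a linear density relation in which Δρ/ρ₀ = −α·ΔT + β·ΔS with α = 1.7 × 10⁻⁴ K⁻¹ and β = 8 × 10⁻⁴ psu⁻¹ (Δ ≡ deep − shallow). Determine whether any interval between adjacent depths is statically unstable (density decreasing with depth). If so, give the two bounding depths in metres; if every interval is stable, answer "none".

none

Evaluate Δρ/ρ₀ = −αΔT + βΔS across each adjacent pair:
  92–111 m: −αΔT+βΔS = −(1.7 × 10⁻⁴)(-1.5)+(8 × 10⁻⁴)(+0.43) = 6.0 × 10⁻⁴ → stable
  111–169 m: −αΔT+βΔS = −(1.7 × 10⁻⁴)(-0.8)+(8 × 10⁻⁴)(+0.89) = 8.5 × 10⁻⁴ → stable
Every interval has Δρ > 0: the column is stably stratified throughout.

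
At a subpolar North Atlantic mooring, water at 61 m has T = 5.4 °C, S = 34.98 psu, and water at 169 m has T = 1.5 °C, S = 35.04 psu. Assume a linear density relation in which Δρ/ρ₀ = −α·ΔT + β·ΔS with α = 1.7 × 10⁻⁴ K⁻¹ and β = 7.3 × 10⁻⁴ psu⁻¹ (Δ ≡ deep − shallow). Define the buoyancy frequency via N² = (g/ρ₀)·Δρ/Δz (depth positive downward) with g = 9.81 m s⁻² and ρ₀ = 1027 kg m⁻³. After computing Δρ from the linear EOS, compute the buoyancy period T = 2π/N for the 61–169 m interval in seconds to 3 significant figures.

ΔT = -3.9 K, ΔS = +0.06 psu (deep − shallow).
Δρ/ρ₀ = −αΔT + βΔS = 6.63 × 10⁻⁴ + 4.38 × 10⁻⁵ = 7.068 × 10⁻⁴, so Δρ ≈ 0.7259 kg m⁻³.
N² = (g/ρ₀)·Δρ/Δz = g·(Δρ/ρ₀)/Δz = 9.81 × 7.068 × 10⁻⁴ / 108 = 6.4201 × 10⁻⁵ s⁻².
N = √(6.4201 × 10⁻⁵) = 8.0126 × 10⁻³ rad s⁻¹ → T = 2π/N = 784.16 s ≈ 784 s.

784 s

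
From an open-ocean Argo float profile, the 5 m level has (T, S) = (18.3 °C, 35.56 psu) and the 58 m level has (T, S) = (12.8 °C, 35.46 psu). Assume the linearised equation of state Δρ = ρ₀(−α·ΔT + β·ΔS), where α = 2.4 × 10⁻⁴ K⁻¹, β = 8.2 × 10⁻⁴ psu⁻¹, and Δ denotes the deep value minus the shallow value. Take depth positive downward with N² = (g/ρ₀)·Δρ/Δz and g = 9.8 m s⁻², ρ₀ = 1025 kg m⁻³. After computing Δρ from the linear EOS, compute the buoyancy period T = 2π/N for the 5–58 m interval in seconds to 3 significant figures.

ΔT = -5.5 K, ΔS = -0.10 psu (deep − shallow).
Δρ/ρ₀ = −αΔT + βΔS = 1.32 × 10⁻³ − 8.20 × 10⁻⁵ = 1.238 × 10⁻³, so Δρ ≈ 1.269 kg m⁻³.
N² = (g/ρ₀)·Δρ/Δz = g·(Δρ/ρ₀)/Δz = 9.8 × 1.238 × 10⁻³ / 53 = 2.2891 × 10⁻⁴ s⁻².
N = √(2.2891 × 10⁻⁴) = 0.015130 rad s⁻¹ → T = 2π/N = 415.28 s ≈ 415 s.

415 s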